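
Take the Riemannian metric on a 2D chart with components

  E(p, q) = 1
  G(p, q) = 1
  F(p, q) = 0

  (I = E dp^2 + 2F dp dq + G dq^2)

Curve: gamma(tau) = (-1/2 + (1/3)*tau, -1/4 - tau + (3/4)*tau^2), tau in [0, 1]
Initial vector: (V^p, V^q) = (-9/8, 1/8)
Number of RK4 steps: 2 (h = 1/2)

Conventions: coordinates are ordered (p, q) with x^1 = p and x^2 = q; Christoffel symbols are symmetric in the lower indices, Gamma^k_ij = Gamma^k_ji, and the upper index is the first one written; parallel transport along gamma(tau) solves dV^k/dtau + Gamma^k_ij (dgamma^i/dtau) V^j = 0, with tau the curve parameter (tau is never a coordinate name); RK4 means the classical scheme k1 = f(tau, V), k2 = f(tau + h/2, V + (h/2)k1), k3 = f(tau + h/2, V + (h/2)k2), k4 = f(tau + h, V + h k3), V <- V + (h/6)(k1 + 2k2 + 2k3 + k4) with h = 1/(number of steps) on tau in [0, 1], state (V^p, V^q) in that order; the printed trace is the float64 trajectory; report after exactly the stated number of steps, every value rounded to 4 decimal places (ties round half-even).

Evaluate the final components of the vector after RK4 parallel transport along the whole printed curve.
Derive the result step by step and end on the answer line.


gamma'(tau) = (1/3, -1 + (3/2)*tau); f(tau, V)^k = -Gamma^k_ij(gamma(tau)) gamma'^i(tau) V^j; h = 1/2; intermediate values shown to 6 dp
curve data and Christoffel symbols at the stage parameters:
  tau = 0.000000: gamma = (-0.500000, -0.250000), gamma' = (0.333333, -1.000000); Gamma_ppp = 0.000000, Gamma_ppq = 0.000000, Gamma_pqq = 0.000000, Gamma_qpp = 0.000000, Gamma_qpq = 0.000000, Gamma_qqq = 0.000000
  tau = 0.250000: gamma = (-0.416667, -0.453125), gamma' = (0.333333, -0.625000); Gamma_ppp = 0.000000, Gamma_ppq = 0.000000, Gamma_pqq = 0.000000, Gamma_qpp = 0.000000, Gamma_qpq = 0.000000, Gamma_qqq = 0.000000
  tau = 0.500000: gamma = (-0.333333, -0.562500), gamma' = (0.333333, -0.250000); Gamma_ppp = 0.000000, Gamma_ppq = 0.000000, Gamma_pqq = 0.000000, Gamma_qpp = 0.000000, Gamma_qpq = 0.000000, Gamma_qqq = 0.000000
  tau = 0.750000: gamma = (-0.250000, -0.578125), gamma' = (0.333333, 0.125000); Gamma_ppp = 0.000000, Gamma_ppq = 0.000000, Gamma_pqq = 0.000000, Gamma_qpp = 0.000000, Gamma_qpq = 0.000000, Gamma_qqq = 0.000000
  tau = 1.000000: gamma = (-0.166667, -0.500000), gamma' = (0.333333, 0.500000); Gamma_ppp = 0.000000, Gamma_ppq = 0.000000, Gamma_pqq = 0.000000, Gamma_qpp = 0.000000, Gamma_qpq = 0.000000, Gamma_qqq = 0.000000
step 0: V^p = -1.1250, V^q = 0.1250
step 1: k1 = (0.000000, 0.000000), k2 = (0.000000, 0.000000), k3 = (0.000000, 0.000000), k4 = (0.000000, 0.000000); V <- V + (h/6)(k1 + 2k2 + 2k3 + k4): V^p = -1.1250, V^q = 0.1250
step 2: k1 = (0.000000, 0.000000), k2 = (0.000000, 0.000000), k3 = (0.000000, 0.000000), k4 = (0.000000, 0.000000); V <- V + (h/6)(k1 + 2k2 + 2k3 + k4): V^p = -1.1250, V^q = 0.1250

Answer: V^p = -1.1250, V^q = 0.1250


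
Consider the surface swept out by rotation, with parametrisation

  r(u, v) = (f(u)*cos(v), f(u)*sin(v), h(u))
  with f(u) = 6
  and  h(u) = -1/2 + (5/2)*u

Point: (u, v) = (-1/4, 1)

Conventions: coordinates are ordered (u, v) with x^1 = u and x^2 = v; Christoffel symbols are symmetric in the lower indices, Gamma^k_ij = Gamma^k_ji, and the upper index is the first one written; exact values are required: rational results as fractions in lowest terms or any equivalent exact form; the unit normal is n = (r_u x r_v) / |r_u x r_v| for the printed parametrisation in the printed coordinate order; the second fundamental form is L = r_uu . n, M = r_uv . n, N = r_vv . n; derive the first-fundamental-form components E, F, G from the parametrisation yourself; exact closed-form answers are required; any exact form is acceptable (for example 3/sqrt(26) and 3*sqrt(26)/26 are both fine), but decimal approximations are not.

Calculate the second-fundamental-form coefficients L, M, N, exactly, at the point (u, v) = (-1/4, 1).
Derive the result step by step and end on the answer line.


f = 6, f' = 0, f'' = 0, h' = 5/2, h'' = 0
E = 25/4, F = 0, G = 36; answer radicand W^2 = 25/4
unnormalised second-form numerators: l = 0, m = 0, n = 15; L = l/sqrt(25/4), and similarly M = m/sqrt(W^2), N = n/sqrt(W^2)

Answer: L = 0, M = 0, N = 6


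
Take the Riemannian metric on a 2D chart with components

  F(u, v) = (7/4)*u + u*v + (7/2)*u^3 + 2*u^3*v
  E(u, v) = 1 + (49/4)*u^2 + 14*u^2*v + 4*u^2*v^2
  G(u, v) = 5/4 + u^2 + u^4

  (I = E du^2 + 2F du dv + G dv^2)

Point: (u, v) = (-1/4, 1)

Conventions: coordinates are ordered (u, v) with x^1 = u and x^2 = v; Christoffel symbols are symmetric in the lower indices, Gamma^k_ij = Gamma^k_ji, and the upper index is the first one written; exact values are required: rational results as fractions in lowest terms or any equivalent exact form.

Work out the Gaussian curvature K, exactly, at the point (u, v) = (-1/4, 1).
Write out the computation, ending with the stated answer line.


E = 185/64, F = -99/128, G = 337/256, EG - F^2 = 821/256 at the point
E_u = -121/8, E_v = 11/8, F_u = 121/32, F_v = -9/32, G_u = -9/16, G_v = 0
E_vv = 1/2, F_uv = 11/8, G_uu = 11/4
Brioschi: K = (det M1 - det M2) / (EG - F^2)^2 with the standard first/second-derivative matrices M1, M2.
M1 = [[-E_vv/2 + F_uv - G_uu/2, E_u/2, F_u - E_v/2], [F_v - G_u/2, E, F], [G_v/2, F, G]] = [[-1/4, -121/16, 99/32], [0, 185/64, -99/128], [0, -99/128, 337/256]]; det M1 = -821/1024
M2 = [[0, E_v/2, G_u/2], [E_v/2, E, F], [G_u/2, F, G]] = [[0, 11/16, -9/32], [11/16, 185/64, -99/128], [-9/32, -99/128, 337/256]]; det M2 = -565/1024
det M1 - det M2 = -1/4; K = -1/4 / (821/256)^2 = -16384/674041

Answer: K = -16384/674041


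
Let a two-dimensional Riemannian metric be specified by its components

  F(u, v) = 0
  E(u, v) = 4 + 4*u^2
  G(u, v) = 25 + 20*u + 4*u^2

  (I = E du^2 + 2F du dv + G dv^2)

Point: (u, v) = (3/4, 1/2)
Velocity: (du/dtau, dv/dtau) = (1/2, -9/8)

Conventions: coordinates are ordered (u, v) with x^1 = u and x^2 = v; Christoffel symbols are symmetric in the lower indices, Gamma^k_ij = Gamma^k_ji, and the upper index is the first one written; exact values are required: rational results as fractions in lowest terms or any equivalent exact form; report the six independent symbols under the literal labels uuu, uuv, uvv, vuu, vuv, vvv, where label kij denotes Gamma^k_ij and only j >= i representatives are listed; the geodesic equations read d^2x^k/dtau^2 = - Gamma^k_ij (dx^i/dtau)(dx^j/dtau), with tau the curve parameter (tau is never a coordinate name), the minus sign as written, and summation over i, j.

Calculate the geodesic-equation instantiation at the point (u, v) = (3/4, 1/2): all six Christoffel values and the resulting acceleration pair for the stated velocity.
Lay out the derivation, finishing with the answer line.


E = 25/4, F = 0, G = 169/4 at the point
E_u = 6, E_v = 0, F_u = 0, F_v = 0, G_u = 26, G_v = 0
EG - F^2 = 4225/16;  g^inv = (16/4225) * [[169/4, 0], [0, 25/4]]
first-kind symbols [ij,l] = (1/2)(d_i g_jl + d_j g_il - d_l g_ij): [uu,u] = E_u/2 = 3, [uu,v] = F_u - E_v/2 = 0, [uv,u] = E_v/2 = 0, [uv,v] = G_u/2 = 13, [vv,u] = F_v - G_u/2 = -13, [vv,v] = G_v/2 = 0
Gamma^u_ij = (G*[ij,u] - F*[ij,v])/(EG - F^2), Gamma^v_ij = (E*[ij,v] - F*[ij,u])/(EG - F^2)
Gamma_uuu = 12/25, Gamma_uuv = 0, Gamma_uvv = -52/25, Gamma_vuu = 0, Gamma_vuv = 4/13, Gamma_vvv = 0
d^2u/dtau^2 = -(Gamma_uuu*(1/2)^2 + 2*Gamma_uuv*(1/2)*(-9/8) + Gamma_uvv*(-9/8)^2) = 201/80
d^2v/dtau^2 = -(Gamma_vuu*(1/2)^2 + 2*Gamma_vuv*(1/2)*(-9/8) + Gamma_vvv*(-9/8)^2) = 9/26

Answer: Gamma_uuu = 12/25, Gamma_uuv = 0, Gamma_uvv = -52/25, Gamma_vuu = 0, Gamma_vuv = 4/13, Gamma_vvv = 0; accelerations (d^2u/dtau^2, d^2v/dtau^2) = (201/80, 9/26)


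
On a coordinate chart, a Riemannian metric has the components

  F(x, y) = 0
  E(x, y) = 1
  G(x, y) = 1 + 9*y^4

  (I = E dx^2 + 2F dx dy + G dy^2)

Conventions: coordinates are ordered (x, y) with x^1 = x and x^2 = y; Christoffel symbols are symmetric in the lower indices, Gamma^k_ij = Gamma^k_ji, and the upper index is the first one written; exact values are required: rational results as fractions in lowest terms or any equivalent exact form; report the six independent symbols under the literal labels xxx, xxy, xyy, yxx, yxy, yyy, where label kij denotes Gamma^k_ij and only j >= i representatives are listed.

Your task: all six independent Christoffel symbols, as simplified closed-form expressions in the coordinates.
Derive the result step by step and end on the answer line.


E = 1; F = 0; G = 1 + 9*y^4
Gamma^k_ij = (1/2) g^{kl} (d_i g_jl + d_j g_il - d_l g_ij), with g^inv = (1/(EG-F^2)) [[G, -F], [-F, E]]
first partials: E_x = 0, E_y = 0, F_x = 0, F_y = 0, G_x = 0, G_y = 36*y^3
D = EG - F^2 = 1 + 9*y^4
expanded: Gamma^x_xx = (G E_x - 2F F_x + F E_y)/(2D), Gamma^x_xy = (G E_y - F G_x)/(2D), Gamma^x_yy = (2G F_y - G G_x - F G_y)/(2D), Gamma^y_xx = (2E F_x - E E_y - F E_x)/(2D), Gamma^y_xy = (E G_x - F E_y)/(2D), Gamma^y_yy = (E G_y - 2F F_y + F G_x)/(2D); substitute and cancel common factors

Answer: Gamma_xxx = 0, Gamma_xxy = 0, Gamma_xyy = 0, Gamma_yxx = 0, Gamma_yxy = 0, Gamma_yyy = 18*y^3/(9*y^4 + 1)


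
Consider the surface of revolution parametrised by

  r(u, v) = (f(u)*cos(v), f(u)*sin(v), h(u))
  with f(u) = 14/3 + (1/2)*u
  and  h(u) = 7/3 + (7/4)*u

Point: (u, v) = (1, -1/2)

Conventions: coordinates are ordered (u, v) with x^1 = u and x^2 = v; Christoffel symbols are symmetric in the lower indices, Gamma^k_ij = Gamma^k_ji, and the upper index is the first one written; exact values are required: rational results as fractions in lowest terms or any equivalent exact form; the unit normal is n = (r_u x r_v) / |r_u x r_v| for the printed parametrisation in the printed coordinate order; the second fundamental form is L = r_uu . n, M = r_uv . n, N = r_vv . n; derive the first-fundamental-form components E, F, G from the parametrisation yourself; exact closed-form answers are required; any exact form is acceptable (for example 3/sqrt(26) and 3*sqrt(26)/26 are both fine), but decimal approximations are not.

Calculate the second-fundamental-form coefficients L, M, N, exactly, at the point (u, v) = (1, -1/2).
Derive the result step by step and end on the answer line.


f = 31/6, f' = 1/2, f'' = 0, h' = 7/4, h'' = 0
E = 53/16, F = 0, G = 961/36; answer radicand W^2 = 53/16
unnormalised second-form numerators: l = 0, m = 0, n = 217/24; L = l/sqrt(53/16), and similarly M = m/sqrt(W^2), N = n/sqrt(W^2)

Answer: L = 0, M = 0, N = 217*sqrt(53)/318


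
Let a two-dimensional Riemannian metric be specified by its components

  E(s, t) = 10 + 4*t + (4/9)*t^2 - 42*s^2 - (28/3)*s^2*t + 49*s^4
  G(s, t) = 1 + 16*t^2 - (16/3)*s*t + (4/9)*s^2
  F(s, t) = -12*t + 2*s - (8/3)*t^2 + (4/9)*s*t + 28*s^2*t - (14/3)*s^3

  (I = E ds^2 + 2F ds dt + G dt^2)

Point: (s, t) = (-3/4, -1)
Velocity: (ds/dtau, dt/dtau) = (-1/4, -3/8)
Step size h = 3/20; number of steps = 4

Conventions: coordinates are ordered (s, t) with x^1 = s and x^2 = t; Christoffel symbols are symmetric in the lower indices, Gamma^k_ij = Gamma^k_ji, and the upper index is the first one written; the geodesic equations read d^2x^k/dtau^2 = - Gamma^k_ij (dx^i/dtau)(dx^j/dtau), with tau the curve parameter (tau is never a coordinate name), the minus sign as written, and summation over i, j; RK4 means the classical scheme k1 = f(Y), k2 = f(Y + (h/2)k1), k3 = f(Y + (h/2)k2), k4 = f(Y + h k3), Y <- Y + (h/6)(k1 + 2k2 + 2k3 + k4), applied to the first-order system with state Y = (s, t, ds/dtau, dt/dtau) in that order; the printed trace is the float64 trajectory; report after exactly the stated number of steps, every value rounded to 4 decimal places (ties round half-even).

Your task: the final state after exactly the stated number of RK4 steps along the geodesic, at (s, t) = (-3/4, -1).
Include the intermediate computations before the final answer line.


f(Y) = (ds/dtau, dt/dtau, -Gamma^s_ij Y'^i Y'^j, -Gamma^t_ij Y'^i Y'^j) with the Gammas evaluated at the stage position; h = 0.150000; intermediate values shown to 6 dp
step 0: s = -0.7500, t = -1.0000, ds/dtau = -0.2500, dt/dtau = -0.3750
step 1:
  k1: at (s, t) = (-0.750000, -1.000000), (ds/dtau, dt/dtau) = (-0.250000, -0.375000); Gamma_sss = -1.064487, Gamma_sst = -0.067586, Gamma_stt = 0.405519, Gamma_tss = 2.322517, Gamma_tst = 0.147461, Gamma_ttt = -0.884768; k1 = (-0.250000, -0.375000, 0.022177, -0.048386)
  k2: at (s, t) = (-0.768750, -1.028125), (ds/dtau, dt/dtau) = (-0.248337, -0.378629); Gamma_sss = -1.134914, Gamma_sst = -0.070300, Gamma_stt = 0.421803, Gamma_tss = 2.242109, Gamma_tst = 0.138884, Gamma_ttt = -0.833304; k2 = (-0.248337, -0.378629, 0.022742, -0.044929)
  k3: at (s, t) = (-0.768625, -1.028397), (ds/dtau, dt/dtau) = (-0.248294, -0.378370); Gamma_sss = -1.133730, Gamma_sst = -0.070239, Gamma_stt = 0.421432, Gamma_tss = 2.241929, Gamma_tst = 0.138895, Gamma_ttt = -0.833372; k3 = (-0.248294, -0.378370, 0.022758, -0.045004)
  k4: at (s, t) = (-0.787244, -1.056755), (ds/dtau, dt/dtau) = (-0.246586, -0.381751); Gamma_sss = -1.192547, Gamma_sst = -0.072135, Gamma_stt = 0.432811, Gamma_tss = 2.161293, Gamma_tst = 0.130733, Gamma_ttt = -0.784397; k4 = (-0.246586, -0.381751, 0.023018, -0.041717)
  Y <- Y + (h/6)(k1 + 2k2 + 2k3 + k4): s = -0.7872, t = -1.0568, ds/dtau = -0.2466, dt/dtau = -0.3817
step 2:
  k1: at (s, t) = (-0.787246, -1.056769), (ds/dtau, dt/dtau) = (-0.246595, -0.381749); Gamma_sss = -1.192537, Gamma_sst = -0.072134, Gamma_stt = 0.432806, Gamma_tss = 2.161270, Gamma_tst = 0.130731, Gamma_ttt = -0.784387; k1 = (-0.246595, -0.381749, 0.023024, -0.041728)
  k2: at (s, t) = (-0.805741, -1.085400), (ds/dtau, dt/dtau) = (-0.244868, -0.384879); Gamma_sss = -1.240912, Gamma_sst = -0.073338, Gamma_stt = 0.440025, Gamma_tss = 2.081441, Gamma_tst = 0.123013, Gamma_ttt = -0.738075; k2 = (-0.244868, -0.384879, 0.023047, -0.038658)
  k3: at (s, t) = (-0.805611, -1.085635), (ds/dtau, dt/dtau) = (-0.244867, -0.384649); Gamma_sss = -1.239886, Gamma_sst = -0.073289, Gamma_stt = 0.439732, Gamma_tss = 2.081477, Gamma_tst = 0.123034, Gamma_ttt = -0.738207; k3 = (-0.244867, -0.384649, 0.023089, -0.038760)
  k4: at (s, t) = (-0.823976, -1.114466), (ds/dtau, dt/dtau) = (-0.243132, -0.387563); Gamma_sss = -1.279200, Gamma_sst = -0.073927, Gamma_stt = 0.443563, Gamma_tss = 2.003503, Gamma_tst = 0.115786, Gamma_ttt = -0.694716; k4 = (-0.243132, -0.387563, 0.022924, -0.035904)
  Y <- Y + (h/6)(k1 + 2k2 + 2k3 + k4): s = -0.8240, t = -1.1145, ds/dtau = -0.2431, dt/dtau = -0.3876
step 3:
  k1: at (s, t) = (-0.823976, -1.114478), (ds/dtau, dt/dtau) = (-0.243140, -0.387561); Gamma_sss = -1.279180, Gamma_sst = -0.073926, Gamma_stt = 0.443557, Gamma_tss = 2.003491, Gamma_tst = 0.115785, Gamma_ttt = -0.694712; k1 = (-0.243140, -0.387561, 0.022930, -0.035913)
  k2: at (s, t) = (-0.842212, -1.143545), (ds/dtau, dt/dtau) = (-0.241420, -0.390254); Gamma_sss = -1.310471, Gamma_sst = -0.074095, Gamma_stt = 0.444568, Gamma_tss = 1.927893, Gamma_tst = 0.109004, Gamma_ttt = -0.654024; k2 = (-0.241420, -0.390254, 0.022634, -0.033297)
  k3: at (s, t) = (-0.842083, -1.143747), (ds/dtau, dt/dtau) = (-0.241442, -0.390058); Gamma_sss = -1.309625, Gamma_sst = -0.074058, Gamma_stt = 0.444349, Gamma_tss = 1.928058, Gamma_tst = 0.109030, Gamma_ttt = -0.654180; k3 = (-0.241442, -0.390058, 0.022687, -0.033400)
  k4: at (s, t) = (-0.860192, -1.172987), (ds/dtau, dt/dtau) = (-0.239737, -0.392571); Gamma_sss = -1.334129, Gamma_sst = -0.073856, Gamma_stt = 0.443133, Gamma_tss = 1.855335, Gamma_tst = 0.102709, Gamma_ttt = -0.616253; k4 = (-0.239737, -0.392571, 0.022287, -0.030993)
  Y <- Y + (h/6)(k1 + 2k2 + 2k3 + k4): s = -0.8602, t = -1.1730, ds/dtau = -0.2397, dt/dtau = -0.3926
step 4:
  k1: at (s, t) = (-0.860191, -1.172997), (ds/dtau, dt/dtau) = (-0.239743, -0.392568); Gamma_sss = -1.334109, Gamma_sst = -0.073854, Gamma_stt = 0.443127, Gamma_tss = 1.855331, Gamma_tst = 0.102709, Gamma_ttt = -0.616252; k1 = (-0.239743, -0.392568, 0.022292, -0.031001)
  k2: at (s, t) = (-0.878172, -1.202439), (ds/dtau, dt/dtau) = (-0.238071, -0.394894); Gamma_sss = -1.352660, Gamma_sst = -0.073348, Gamma_stt = 0.440090, Gamma_tss = 1.785683, Gamma_tst = 0.096829, Gamma_ttt = -0.580974; k2 = (-0.238071, -0.394894, 0.021829, -0.028818)
  k3: at (s, t) = (-0.878046, -1.202614), (ds/dtau, dt/dtau) = (-0.238106, -0.394730); Gamma_sss = -1.351981, Gamma_sst = -0.073322, Gamma_stt = 0.439932, Gamma_tss = 1.785913, Gamma_tst = 0.096855, Gamma_ttt = -0.581132; k3 = (-0.238106, -0.394730, 0.021886, -0.028911)
  k4: at (s, t) = (-0.895907, -1.232206), (ds/dtau, dt/dtau) = (-0.236460, -0.396905); Gamma_sss = -1.365584, Gamma_sst = -0.072583, Gamma_stt = 0.435499, Gamma_tss = 1.719498, Gamma_tst = 0.091394, Gamma_ttt = -0.548366; k4 = (-0.236460, -0.396905, 0.021373, -0.026912)
  Y <- Y + (h/6)(k1 + 2k2 + 2k3 + k4): s = -0.8959, t = -1.2322, ds/dtau = -0.2365, dt/dtau = -0.3969

Answer: s = -0.8959, t = -1.2322, ds/dtau = -0.2365, dt/dtau = -0.3969


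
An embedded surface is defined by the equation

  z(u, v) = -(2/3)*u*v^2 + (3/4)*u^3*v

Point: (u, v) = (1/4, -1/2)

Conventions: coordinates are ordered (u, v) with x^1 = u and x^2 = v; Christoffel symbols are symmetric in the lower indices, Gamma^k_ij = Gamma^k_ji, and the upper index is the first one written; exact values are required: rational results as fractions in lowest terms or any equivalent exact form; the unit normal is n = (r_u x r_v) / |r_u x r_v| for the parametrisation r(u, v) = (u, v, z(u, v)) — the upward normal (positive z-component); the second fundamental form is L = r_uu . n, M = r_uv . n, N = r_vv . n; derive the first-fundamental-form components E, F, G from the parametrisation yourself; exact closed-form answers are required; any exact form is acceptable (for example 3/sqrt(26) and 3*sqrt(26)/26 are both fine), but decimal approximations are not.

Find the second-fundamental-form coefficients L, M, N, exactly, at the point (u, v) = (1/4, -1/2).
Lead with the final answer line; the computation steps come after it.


Answer: L = -432*sqrt(641717)/641717, M = 620*sqrt(641717)/641717, N = -256*sqrt(641717)/641717

z_u = -91/384, z_v = 137/768, z_uu = -9/16, z_uv = 155/192, z_vv = -1/3
E = 155737/147456, F = -12467/294912, G = 608593/589824; answer radicand W^2 = 641717/589824
unnormalised second-form numerators: l = -9/16, m = 155/192, n = -1/3; L = l/sqrt(641717/589824), and similarly M = m/sqrt(W^2), N = n/sqrt(W^2)


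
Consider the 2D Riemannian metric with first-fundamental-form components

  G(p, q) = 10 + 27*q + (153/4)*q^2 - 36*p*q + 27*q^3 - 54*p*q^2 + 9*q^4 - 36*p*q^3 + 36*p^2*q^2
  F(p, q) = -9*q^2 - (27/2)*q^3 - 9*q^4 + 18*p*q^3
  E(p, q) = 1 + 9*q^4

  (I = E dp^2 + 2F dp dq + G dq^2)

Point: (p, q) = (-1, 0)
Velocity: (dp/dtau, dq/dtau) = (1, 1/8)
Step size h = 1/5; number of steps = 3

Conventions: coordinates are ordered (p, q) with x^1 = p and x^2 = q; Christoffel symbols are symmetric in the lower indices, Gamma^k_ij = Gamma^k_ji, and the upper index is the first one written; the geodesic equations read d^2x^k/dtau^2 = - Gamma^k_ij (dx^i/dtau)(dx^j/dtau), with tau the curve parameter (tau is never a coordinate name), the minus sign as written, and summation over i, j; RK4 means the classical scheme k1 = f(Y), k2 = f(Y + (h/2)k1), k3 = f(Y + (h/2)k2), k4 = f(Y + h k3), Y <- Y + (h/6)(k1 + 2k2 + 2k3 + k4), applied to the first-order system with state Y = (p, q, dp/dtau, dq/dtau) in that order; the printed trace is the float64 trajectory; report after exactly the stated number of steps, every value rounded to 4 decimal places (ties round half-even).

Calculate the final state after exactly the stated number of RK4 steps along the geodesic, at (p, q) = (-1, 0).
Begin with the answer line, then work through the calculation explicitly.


Answer: p = -0.4000, q = 0.0698, dp/dtau = 1.0000, dq/dtau = 0.1126

f(Y) = (dp/dtau, dq/dtau, -Gamma^p_ij Y'^i Y'^j, -Gamma^q_ij Y'^i Y'^j) with the Gammas evaluated at the stage position; h = 0.200000; intermediate values shown to 6 dp
step 0: p = -1.0000, q = 0.0000, dp/dtau = 1.0000, dq/dtau = 0.1250
step 1:
  k1: at (p, q) = (-1.000000, 0.000000), (dp/dtau, dq/dtau) = (1.000000, 0.125000); Gamma_ppp = 0.000000, Gamma_ppq = 0.000000, Gamma_pqq = 0.000000, Gamma_qpp = 0.000000, Gamma_qpq = 0.000000, Gamma_qqq = 3.150000; k1 = (1.000000, 0.125000, 0.000000, -0.049219)
  k2: at (p, q) = (-0.900000, 0.012500), (dp/dtau, dq/dtau) = (1.000000, 0.120078); Gamma_ppp = 0.000000, Gamma_ppq = 0.000003, Gamma_pqq = -0.000435, Gamma_qpp = 0.000000, Gamma_qpq = -0.021775, Gamma_qqq = 2.896090; k2 = (1.000000, 0.120078, 0.000005, -0.036529)
  k3: at (p, q) = (-0.900000, 0.012008), (dp/dtau, dq/dtau) = (1.000001, 0.121347); Gamma_ppp = 0.000000, Gamma_ppq = 0.000003, Gamma_pqq = -0.000402, Gamma_qpp = 0.000000, Gamma_qpq = -0.020945, Gamma_qqq = 2.898940; k3 = (1.000001, 0.121347, 0.000005, -0.037604)
  k4: at (p, q) = (-0.800000, 0.024269), (dp/dtau, dq/dtau) = (1.000001, 0.117479); Gamma_ppp = 0.000000, Gamma_ppq = 0.000023, Gamma_pqq = -0.001462, Gamma_qpp = 0.000000, Gamma_qpq = -0.041166, Gamma_qqq = 2.670279; k4 = (1.000001, 0.117479, 0.000015, -0.027181)
  Y <- Y + (h/6)(k1 + 2k2 + 2k3 + k4): p = -0.8000, q = 0.0242, dp/dtau = 1.0000, dq/dtau = 0.1175
step 2:
  k1: at (p, q) = (-0.800000, 0.024178), (dp/dtau, dq/dtau) = (1.000001, 0.117511); Gamma_ppp = 0.000000, Gamma_ppq = 0.000022, Gamma_pqq = -0.001452, Gamma_qpp = 0.000000, Gamma_qpq = -0.041019, Gamma_qqq = 2.670715; k1 = (1.000001, 0.117511, 0.000015, -0.027239)
  k2: at (p, q) = (-0.700000, 0.035929), (dp/dtau, dq/dtau) = (1.000003, 0.114787); Gamma_ppp = 0.000000, Gamma_ppq = 0.000070, Gamma_pqq = -0.002877, Gamma_qpp = 0.000000, Gamma_qpq = -0.059584, Gamma_qqq = 2.464237; k2 = (1.000003, 0.114787, 0.000022, -0.018790)
  k3: at (p, q) = (-0.700000, 0.035656), (dp/dtau, dq/dtau) = (1.000003, 0.115632); Gamma_ppp = 0.000000, Gamma_ppq = 0.000068, Gamma_pqq = -0.002837, Gamma_qpp = 0.000000, Gamma_qpq = -0.059168, Gamma_qqq = 2.465289; k3 = (1.000003, 0.115632, 0.000022, -0.019279)
  k4: at (p, q) = (-0.599999, 0.047304), (dp/dtau, dq/dtau) = (1.000006, 0.113655); Gamma_ppp = 0.000000, Gamma_ppq = 0.000153, Gamma_pqq = -0.004506, Gamma_qpp = 0.000000, Gamma_qpq = -0.077024, Gamma_qqq = 2.275192; k4 = (1.000006, 0.113655, 0.000024, -0.011881)
  Y <- Y + (h/6)(k1 + 2k2 + 2k3 + k4): p = -0.6000, q = 0.0472, dp/dtau = 1.0000, dq/dtau = 0.1137
step 3:
  k1: at (p, q) = (-0.599999, 0.047244), (dp/dtau, dq/dtau) = (1.000005, 0.113669); Gamma_ppp = 0.000000, Gamma_ppq = 0.000152, Gamma_pqq = -0.004495, Gamma_qpp = 0.000000, Gamma_qpq = -0.076936, Gamma_qqq = 2.275376; k1 = (1.000005, 0.113669, 0.000024, -0.011909)
  k2: at (p, q) = (-0.499999, 0.058611), (dp/dtau, dq/dtau) = (1.000008, 0.112478); Gamma_ppp = 0.000000, Gamma_ppq = 0.000281, Gamma_pqq = -0.006272, Gamma_qpp = 0.000000, Gamma_qpq = -0.094034, Gamma_qqq = 2.099495; k2 = (1.000008, 0.112478, 0.000016, -0.005408)
  k3: at (p, q) = (-0.499999, 0.058492), (dp/dtau, dq/dtau) = (1.000007, 0.113128); Gamma_ppp = 0.000000, Gamma_ppq = 0.000279, Gamma_pqq = -0.006249, Gamma_qpp = 0.000000, Gamma_qpq = -0.093865, Gamma_qqq = 2.099784; k3 = (1.000007, 0.113128, 0.000017, -0.005635)
  k4: at (p, q) = (-0.399998, 0.069870), (dp/dtau, dq/dtau) = (1.000009, 0.112542); Gamma_ppp = 0.000000, Gamma_ppq = 0.000464, Gamma_pqq = -0.008104, Gamma_qpp = 0.000000, Gamma_qpq = -0.110823, Gamma_qqq = 1.934870; k4 = (1.000009, 0.112542, -0.000002, 0.000438)
  Y <- Y + (h/6)(k1 + 2k2 + 2k3 + k4): p = -0.4000, q = 0.0698, dp/dtau = 1.0000, dq/dtau = 0.1126


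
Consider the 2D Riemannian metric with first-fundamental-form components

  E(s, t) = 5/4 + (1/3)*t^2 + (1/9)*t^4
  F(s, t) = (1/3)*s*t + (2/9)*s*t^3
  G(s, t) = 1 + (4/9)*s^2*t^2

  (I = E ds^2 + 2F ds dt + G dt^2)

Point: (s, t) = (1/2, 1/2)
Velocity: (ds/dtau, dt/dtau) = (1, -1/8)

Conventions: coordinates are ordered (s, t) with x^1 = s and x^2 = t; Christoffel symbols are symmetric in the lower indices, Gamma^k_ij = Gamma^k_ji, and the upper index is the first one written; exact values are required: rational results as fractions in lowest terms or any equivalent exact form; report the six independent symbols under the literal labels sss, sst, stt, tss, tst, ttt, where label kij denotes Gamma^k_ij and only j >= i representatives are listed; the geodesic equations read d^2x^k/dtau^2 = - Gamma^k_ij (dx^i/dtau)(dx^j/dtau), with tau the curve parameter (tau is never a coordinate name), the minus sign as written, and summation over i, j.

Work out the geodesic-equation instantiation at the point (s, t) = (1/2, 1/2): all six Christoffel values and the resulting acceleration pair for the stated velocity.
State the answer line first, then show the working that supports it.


Answer: Gamma_sss = 0, Gamma_sst = 28/197, Gamma_stt = 28/197, Gamma_tss = 0, Gamma_tst = 8/197, Gamma_ttt = 8/197; accelerations (d^2s/dtau^2, d^2t/dtau^2) = (105/3152, 15/1576)

E = 193/144, F = 7/72, G = 37/36 at the point
E_s = 0, E_t = 7/18, F_s = 7/36, F_t = 1/4, G_s = 1/9, G_t = 1/9
EG - F^2 = 197/144;  g^inv = (144/197) * [[37/36, -7/72], [-7/72, 193/144]]
first-kind symbols [ij,l] = (1/2)(d_i g_jl + d_j g_il - d_l g_ij): [ss,s] = E_s/2 = 0, [ss,t] = F_s - E_t/2 = 0, [st,s] = E_t/2 = 7/36, [st,t] = G_s/2 = 1/18, [tt,s] = F_t - G_s/2 = 7/36, [tt,t] = G_t/2 = 1/18
Gamma^s_ij = (G*[ij,s] - F*[ij,t])/(EG - F^2), Gamma^t_ij = (E*[ij,t] - F*[ij,s])/(EG - F^2)
Gamma_sss = 0, Gamma_sst = 28/197, Gamma_stt = 28/197, Gamma_tss = 0, Gamma_tst = 8/197, Gamma_ttt = 8/197
d^2s/dtau^2 = -(Gamma_sss*(1)^2 + 2*Gamma_sst*(1)*(-1/8) + Gamma_stt*(-1/8)^2) = 105/3152
d^2t/dtau^2 = -(Gamma_tss*(1)^2 + 2*Gamma_tst*(1)*(-1/8) + Gamma_ttt*(-1/8)^2) = 15/1576


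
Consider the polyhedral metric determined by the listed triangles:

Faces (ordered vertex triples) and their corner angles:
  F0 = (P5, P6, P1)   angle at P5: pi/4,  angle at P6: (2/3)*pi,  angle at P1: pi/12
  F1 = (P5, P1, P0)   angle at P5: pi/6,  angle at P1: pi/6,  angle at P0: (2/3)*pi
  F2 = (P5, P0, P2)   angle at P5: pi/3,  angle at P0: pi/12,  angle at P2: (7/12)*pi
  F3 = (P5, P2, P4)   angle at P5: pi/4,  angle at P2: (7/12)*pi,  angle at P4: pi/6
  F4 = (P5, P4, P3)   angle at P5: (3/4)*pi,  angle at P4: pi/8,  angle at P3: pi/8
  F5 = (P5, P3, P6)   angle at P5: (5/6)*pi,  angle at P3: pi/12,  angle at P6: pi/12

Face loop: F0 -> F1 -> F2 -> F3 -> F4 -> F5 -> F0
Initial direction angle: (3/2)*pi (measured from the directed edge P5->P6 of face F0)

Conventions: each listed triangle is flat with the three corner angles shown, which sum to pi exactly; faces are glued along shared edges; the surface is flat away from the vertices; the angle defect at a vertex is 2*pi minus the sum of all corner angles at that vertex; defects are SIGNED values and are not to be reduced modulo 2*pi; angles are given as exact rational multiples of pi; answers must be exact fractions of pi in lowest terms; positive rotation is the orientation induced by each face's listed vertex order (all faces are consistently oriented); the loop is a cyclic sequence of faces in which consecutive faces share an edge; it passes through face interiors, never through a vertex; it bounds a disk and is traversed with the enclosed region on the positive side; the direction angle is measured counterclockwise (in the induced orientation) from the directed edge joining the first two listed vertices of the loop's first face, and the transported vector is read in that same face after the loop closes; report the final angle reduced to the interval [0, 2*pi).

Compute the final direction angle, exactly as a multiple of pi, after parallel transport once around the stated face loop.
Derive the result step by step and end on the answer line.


enclosed vertex P5: corner angles sum to (31/12)*pi, defect = 2*pi - (31/12)*pi = (-7/12)*pi
summing the enclosed defects onto the initial angle, mod 2*pi in the induced orientation:
final angle = (3/2)*pi - (7/12)*pi = (11/12)*pi (mod 2*pi)

Answer: final direction angle = (11/12)*pi


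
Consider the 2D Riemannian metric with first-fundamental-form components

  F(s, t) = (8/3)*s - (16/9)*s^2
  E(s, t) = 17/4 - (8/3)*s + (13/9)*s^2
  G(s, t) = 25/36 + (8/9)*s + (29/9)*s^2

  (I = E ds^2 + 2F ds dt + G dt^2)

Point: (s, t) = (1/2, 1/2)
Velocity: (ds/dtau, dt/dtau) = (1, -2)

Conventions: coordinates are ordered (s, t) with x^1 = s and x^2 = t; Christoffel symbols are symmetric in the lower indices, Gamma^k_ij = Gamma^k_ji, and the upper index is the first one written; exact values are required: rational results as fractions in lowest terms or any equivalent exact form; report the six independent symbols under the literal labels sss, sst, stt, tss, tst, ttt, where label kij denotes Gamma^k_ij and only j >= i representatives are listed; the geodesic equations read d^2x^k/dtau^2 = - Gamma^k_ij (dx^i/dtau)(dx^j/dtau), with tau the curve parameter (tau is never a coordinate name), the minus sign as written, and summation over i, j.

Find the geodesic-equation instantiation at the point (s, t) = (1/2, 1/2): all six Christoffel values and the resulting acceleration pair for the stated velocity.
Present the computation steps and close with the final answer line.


E = 59/18, F = 8/9, G = 35/18 at the point
E_s = -11/9, E_t = 0, F_s = 8/9, F_t = 0, G_s = 37/9, G_t = 0
EG - F^2 = 67/12;  g^inv = (12/67) * [[35/18, -8/9], [-8/9, 59/18]]
first-kind symbols [ij,l] = (1/2)(d_i g_jl + d_j g_il - d_l g_ij): [ss,s] = E_s/2 = -11/18, [ss,t] = F_s - E_t/2 = 8/9, [st,s] = E_t/2 = 0, [st,t] = G_s/2 = 37/18, [tt,s] = F_t - G_s/2 = -37/18, [tt,t] = G_t/2 = 0
Gamma^s_ij = (G*[ij,s] - F*[ij,t])/(EG - F^2), Gamma^t_ij = (E*[ij,t] - F*[ij,s])/(EG - F^2)
Gamma_sss = -641/1809, Gamma_sst = -592/1809, Gamma_stt = -1295/1809, Gamma_tss = 1120/1809, Gamma_tst = 2183/1809, Gamma_ttt = 592/1809
d^2s/dtau^2 = -(Gamma_sss*(1)^2 + 2*Gamma_sst*(1)*(-2) + Gamma_stt*(-2)^2) = 1151/603
d^2t/dtau^2 = -(Gamma_tss*(1)^2 + 2*Gamma_tst*(1)*(-2) + Gamma_ttt*(-2)^2) = 1748/603

Answer: Gamma_sss = -641/1809, Gamma_sst = -592/1809, Gamma_stt = -1295/1809, Gamma_tss = 1120/1809, Gamma_tst = 2183/1809, Gamma_ttt = 592/1809; accelerations (d^2s/dtau^2, d^2t/dtau^2) = (1151/603, 1748/603)


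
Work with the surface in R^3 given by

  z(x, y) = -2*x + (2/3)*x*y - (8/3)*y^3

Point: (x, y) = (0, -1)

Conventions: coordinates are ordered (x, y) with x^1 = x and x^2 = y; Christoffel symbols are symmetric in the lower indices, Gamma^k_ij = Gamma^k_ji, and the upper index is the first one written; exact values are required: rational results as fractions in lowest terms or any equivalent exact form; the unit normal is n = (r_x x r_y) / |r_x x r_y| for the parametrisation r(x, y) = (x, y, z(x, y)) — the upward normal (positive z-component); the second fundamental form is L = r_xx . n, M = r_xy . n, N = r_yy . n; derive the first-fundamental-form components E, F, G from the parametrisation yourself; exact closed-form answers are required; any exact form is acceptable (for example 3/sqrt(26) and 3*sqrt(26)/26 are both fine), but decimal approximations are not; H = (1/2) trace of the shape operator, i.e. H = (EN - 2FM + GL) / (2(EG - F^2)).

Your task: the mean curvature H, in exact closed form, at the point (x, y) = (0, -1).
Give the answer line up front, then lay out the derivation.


Answer: H = 1368*sqrt(649)/421201

z_x = -8/3, z_y = -8, z_xx = 0, z_xy = 2/3, z_yy = 16
E = 73/9, F = 64/3, G = 65; answer radicand W^2 = 649/9
unnormalised second-form numerators: l = 0, m = 2/3, n = 16; L = l/sqrt(649/9), and similarly M = m/sqrt(W^2), N = n/sqrt(W^2)
H = (E*n - 2*F*m + G*l) / (2*(EG - F^2)*sqrt(W^2)); E*n - 2*F*m + G*l = 304/3, EG - F^2 = 649/9, so H = (456/649)/sqrt(649/9)


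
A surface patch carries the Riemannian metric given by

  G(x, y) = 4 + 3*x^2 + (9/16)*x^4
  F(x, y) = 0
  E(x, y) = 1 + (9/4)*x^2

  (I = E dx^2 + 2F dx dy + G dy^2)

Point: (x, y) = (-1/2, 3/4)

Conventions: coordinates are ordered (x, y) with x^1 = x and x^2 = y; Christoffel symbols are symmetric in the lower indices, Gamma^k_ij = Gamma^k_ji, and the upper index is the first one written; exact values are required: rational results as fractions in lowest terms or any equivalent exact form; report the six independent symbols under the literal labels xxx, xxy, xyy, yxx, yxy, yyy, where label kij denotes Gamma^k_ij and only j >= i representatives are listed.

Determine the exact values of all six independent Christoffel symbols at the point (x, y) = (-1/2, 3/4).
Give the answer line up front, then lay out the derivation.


Answer: Gamma_xxx = -18/25, Gamma_xxy = 0, Gamma_xyy = 21/20, Gamma_yxx = 0, Gamma_yxy = -12/35, Gamma_yyy = 0

E = 25/16, F = 0, G = 1225/256 at the point
E_x = -9/4, E_y = 0, F_x = 0, F_y = 0, G_x = -105/32, G_y = 0
EG - F^2 = 30625/4096;  g^inv = (4096/30625) * [[1225/256, 0], [0, 25/16]]
first-kind symbols [ij,l] = (1/2)(d_i g_jl + d_j g_il - d_l g_ij): [xx,x] = E_x/2 = -9/8, [xx,y] = F_x - E_y/2 = 0, [xy,x] = E_y/2 = 0, [xy,y] = G_x/2 = -105/64, [yy,x] = F_y - G_x/2 = 105/64, [yy,y] = G_y/2 = 0
Gamma^x_ij = (G*[ij,x] - F*[ij,y])/(EG - F^2), Gamma^y_ij = (E*[ij,y] - F*[ij,x])/(EG - F^2)


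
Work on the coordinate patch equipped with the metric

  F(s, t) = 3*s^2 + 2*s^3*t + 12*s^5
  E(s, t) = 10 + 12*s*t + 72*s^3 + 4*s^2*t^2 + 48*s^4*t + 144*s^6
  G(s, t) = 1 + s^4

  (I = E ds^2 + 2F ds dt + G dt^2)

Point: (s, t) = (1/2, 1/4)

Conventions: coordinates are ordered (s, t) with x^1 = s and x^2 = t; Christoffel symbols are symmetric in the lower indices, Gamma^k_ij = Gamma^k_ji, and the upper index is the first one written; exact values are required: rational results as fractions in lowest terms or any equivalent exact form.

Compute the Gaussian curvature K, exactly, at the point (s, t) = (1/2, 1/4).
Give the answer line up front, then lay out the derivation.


Answer: K = -64/35721

E = 377/16, F = 19/16, G = 17/16, EG - F^2 = 189/8 at the point
E_s = 361/4, E_t = 19/2, F_s = 57/8, F_t = 1/4, G_s = 1/2, G_t = 0
E_tt = 2, F_st = 3/2, G_ss = 3
The intrinsic route: Brioschi's K = (det M1 - det M2)/(EG - F^2)^2.
M1 = [[-E_tt/2 + F_st - G_ss/2, E_s/2, F_s - E_t/2], [F_t - G_s/2, E, F], [G_t/2, F, G]] = [[-1, 361/8, 19/8], [0, 377/16, 19/16], [0, 19/16, 17/16]]; det M1 = -189/8
M2 = [[0, E_t/2, G_s/2], [E_t/2, E, F], [G_s/2, F, G]] = [[0, 19/4, 1/4], [19/4, 377/16, 19/16], [1/4, 19/16, 17/16]]; det M2 = -181/8
det M1 - det M2 = -1; K = -1 / (189/8)^2 = -64/35721


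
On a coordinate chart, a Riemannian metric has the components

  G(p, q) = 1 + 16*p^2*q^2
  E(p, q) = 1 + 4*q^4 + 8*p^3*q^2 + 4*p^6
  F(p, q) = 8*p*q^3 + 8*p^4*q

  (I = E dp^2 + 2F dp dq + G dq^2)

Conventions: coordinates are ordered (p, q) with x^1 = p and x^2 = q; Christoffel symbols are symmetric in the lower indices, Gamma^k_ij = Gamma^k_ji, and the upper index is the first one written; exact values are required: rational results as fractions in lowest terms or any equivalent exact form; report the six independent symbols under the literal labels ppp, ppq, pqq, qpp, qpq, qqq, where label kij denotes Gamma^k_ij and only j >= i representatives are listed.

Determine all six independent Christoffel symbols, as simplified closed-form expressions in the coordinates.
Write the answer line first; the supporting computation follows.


Answer: Gamma_ppp = (12*p^5 + 12*p^2*q^2)/(4*p^6 + 8*p^3*q^2 + 16*p^2*q^2 + 4*q^4 + 1), Gamma_ppq = (8*p^3*q + 8*q^3)/(4*p^6 + 8*p^3*q^2 + 16*p^2*q^2 + 4*q^4 + 1), Gamma_pqq = (8*p^4 + 8*p*q^2)/(4*p^6 + 8*p^3*q^2 + 16*p^2*q^2 + 4*q^4 + 1), Gamma_qpp = 24*p^3*q/(4*p^6 + 8*p^3*q^2 + 16*p^2*q^2 + 4*q^4 + 1), Gamma_qpq = 16*p*q^2/(4*p^6 + 8*p^3*q^2 + 16*p^2*q^2 + 4*q^4 + 1), Gamma_qqq = 16*p^2*q/(4*p^6 + 8*p^3*q^2 + 16*p^2*q^2 + 4*q^4 + 1)

E = 1 + 4*q^4 + 8*p^3*q^2 + 4*p^6; F = 8*p*q^3 + 8*p^4*q; G = 1 + 16*p^2*q^2
Gamma^k_ij = (1/2) g^{kl} (d_i g_jl + d_j g_il - d_l g_ij), with g^inv = (1/(EG-F^2)) [[G, -F], [-F, E]]
first partials: E_p = 24*p^2*q^2 + 24*p^5, E_q = 16*q^3 + 16*p^3*q, F_p = 8*q^3 + 32*p^3*q, F_q = 24*p*q^2 + 8*p^4, G_p = 32*p*q^2, G_q = 32*p^2*q
D = EG - F^2 = 1 + 4*q^4 + 16*p^2*q^2 + 8*p^3*q^2 + 4*p^6
expanded: Gamma^p_pp = (G E_p - 2F F_p + F E_q)/(2D), Gamma^p_pq = (G E_q - F G_p)/(2D), Gamma^p_qq = (2G F_q - G G_p - F G_q)/(2D), Gamma^q_pp = (2E F_p - E E_q - F E_p)/(2D), Gamma^q_pq = (E G_p - F E_q)/(2D), Gamma^q_qq = (E G_q - 2F F_q + F G_p)/(2D); substitute and cancel common factors


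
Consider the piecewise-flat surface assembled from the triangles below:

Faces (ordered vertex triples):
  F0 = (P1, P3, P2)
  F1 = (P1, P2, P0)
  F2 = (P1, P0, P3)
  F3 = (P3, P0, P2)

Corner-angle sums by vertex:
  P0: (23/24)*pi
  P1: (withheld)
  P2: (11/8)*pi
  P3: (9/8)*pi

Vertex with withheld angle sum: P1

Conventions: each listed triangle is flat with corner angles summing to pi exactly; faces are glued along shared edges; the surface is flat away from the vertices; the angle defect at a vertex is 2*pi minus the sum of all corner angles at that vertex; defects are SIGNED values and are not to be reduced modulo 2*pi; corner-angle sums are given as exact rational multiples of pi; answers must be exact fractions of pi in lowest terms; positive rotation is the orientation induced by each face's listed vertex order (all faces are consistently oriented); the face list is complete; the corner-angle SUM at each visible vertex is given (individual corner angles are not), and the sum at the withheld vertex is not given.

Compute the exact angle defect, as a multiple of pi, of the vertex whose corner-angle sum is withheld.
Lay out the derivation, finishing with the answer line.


V = 4, E = 6, F = 4; chi = V - E + F = 2
Gauss-Bonnet: total defect = 2*pi*chi = 4*pi; visible defects sum to (61/24)*pi

Answer: defect(P1) = (35/24)*pi


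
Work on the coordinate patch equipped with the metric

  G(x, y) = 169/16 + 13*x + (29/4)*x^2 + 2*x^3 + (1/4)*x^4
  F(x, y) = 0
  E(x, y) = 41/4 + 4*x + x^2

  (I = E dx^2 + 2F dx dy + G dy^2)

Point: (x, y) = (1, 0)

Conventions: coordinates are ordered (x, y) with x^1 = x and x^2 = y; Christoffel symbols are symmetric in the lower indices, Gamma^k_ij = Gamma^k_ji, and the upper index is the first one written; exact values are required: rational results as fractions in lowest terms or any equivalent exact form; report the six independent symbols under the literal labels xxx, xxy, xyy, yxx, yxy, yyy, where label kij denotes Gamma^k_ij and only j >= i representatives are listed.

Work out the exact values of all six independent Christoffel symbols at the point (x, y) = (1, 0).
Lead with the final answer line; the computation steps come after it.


Answer: Gamma_xxx = 12/61, Gamma_xxy = 0, Gamma_xyy = -69/61, Gamma_yxx = 0, Gamma_yxy = 12/23, Gamma_yyy = 0

E = 61/4, F = 0, G = 529/16 at the point
E_x = 6, E_y = 0, F_x = 0, F_y = 0, G_x = 69/2, G_y = 0
EG - F^2 = 32269/64;  g^inv = (64/32269) * [[529/16, 0], [0, 61/4]]
first-kind symbols [ij,l] = (1/2)(d_i g_jl + d_j g_il - d_l g_ij): [xx,x] = E_x/2 = 3, [xx,y] = F_x - E_y/2 = 0, [xy,x] = E_y/2 = 0, [xy,y] = G_x/2 = 69/4, [yy,x] = F_y - G_x/2 = -69/4, [yy,y] = G_y/2 = 0
Gamma^x_ij = (G*[ij,x] - F*[ij,y])/(EG - F^2), Gamma^y_ij = (E*[ij,y] - F*[ij,x])/(EG - F^2)


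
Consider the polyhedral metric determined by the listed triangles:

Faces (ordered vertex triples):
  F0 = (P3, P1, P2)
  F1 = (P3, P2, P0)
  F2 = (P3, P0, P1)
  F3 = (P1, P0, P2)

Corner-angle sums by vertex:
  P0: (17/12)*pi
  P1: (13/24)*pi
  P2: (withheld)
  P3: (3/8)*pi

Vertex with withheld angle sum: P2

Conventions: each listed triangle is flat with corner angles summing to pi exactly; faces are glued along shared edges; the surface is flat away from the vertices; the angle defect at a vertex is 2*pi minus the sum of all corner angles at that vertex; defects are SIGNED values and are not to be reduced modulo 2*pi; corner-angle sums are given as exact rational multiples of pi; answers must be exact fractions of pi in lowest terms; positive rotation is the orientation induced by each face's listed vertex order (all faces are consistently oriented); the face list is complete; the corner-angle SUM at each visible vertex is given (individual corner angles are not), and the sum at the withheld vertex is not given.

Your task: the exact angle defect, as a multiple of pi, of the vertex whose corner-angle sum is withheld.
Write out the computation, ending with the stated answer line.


V = 4, E = 6, F = 4; chi = V - E + F = 2
Gauss-Bonnet: total defect = 2*pi*chi = 4*pi; visible defects sum to (11/3)*pi

Answer: defect(P2) = pi/3


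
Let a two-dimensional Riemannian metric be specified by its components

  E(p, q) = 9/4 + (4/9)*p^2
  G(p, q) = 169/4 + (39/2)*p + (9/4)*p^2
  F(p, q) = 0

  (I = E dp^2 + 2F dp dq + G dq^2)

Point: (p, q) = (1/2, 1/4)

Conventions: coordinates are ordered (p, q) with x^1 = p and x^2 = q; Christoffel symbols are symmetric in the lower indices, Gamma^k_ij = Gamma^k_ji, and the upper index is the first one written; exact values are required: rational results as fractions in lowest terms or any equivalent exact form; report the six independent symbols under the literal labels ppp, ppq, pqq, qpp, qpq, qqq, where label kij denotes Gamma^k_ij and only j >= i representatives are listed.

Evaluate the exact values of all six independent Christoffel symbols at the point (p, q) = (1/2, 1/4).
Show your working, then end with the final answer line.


E = 85/36, F = 0, G = 841/16 at the point
E_p = 4/9, E_q = 0, F_p = 0, F_q = 0, G_p = 87/4, G_q = 0
EG - F^2 = 71485/576;  g^inv = (576/71485) * [[841/16, 0], [0, 85/36]]
first-kind symbols [ij,l] = (1/2)(d_i g_jl + d_j g_il - d_l g_ij): [pp,p] = E_p/2 = 2/9, [pp,q] = F_p - E_q/2 = 0, [pq,p] = E_q/2 = 0, [pq,q] = G_p/2 = 87/8, [qq,p] = F_q - G_p/2 = -87/8, [qq,q] = G_q/2 = 0
Gamma^p_ij = (G*[ij,p] - F*[ij,q])/(EG - F^2), Gamma^q_ij = (E*[ij,q] - F*[ij,p])/(EG - F^2)

Answer: Gamma_ppp = 8/85, Gamma_ppq = 0, Gamma_pqq = -783/170, Gamma_qpp = 0, Gamma_qpq = 6/29, Gamma_qqq = 0
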